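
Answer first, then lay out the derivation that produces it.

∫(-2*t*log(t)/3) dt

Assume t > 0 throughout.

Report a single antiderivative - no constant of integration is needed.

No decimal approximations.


The answer is -t**2*log(t)/3 + t**2/6.
Step 1. Integrate ∫(-2*t*log(t)/3) dt by parts with u = log(t), dv = (-2*t/3) dt, so v = -t**2/3 [assuming t > 0]: now -t**2*log(t)/3 + ∫(t/3) dt.
Step 2. Evaluate the standard form: now -t**2*log(t)/3 + t**2/6.
Answer: -t**2*log(t)/3 + t**2/6.


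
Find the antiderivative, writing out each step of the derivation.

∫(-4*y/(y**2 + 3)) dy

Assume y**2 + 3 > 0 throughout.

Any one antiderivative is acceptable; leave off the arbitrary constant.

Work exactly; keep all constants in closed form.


Step 1. Substitute u = y**2 + 3, turning ∫(-4*y/(y**2 + 3)) dy into ∫(-2/u) du: now ∫(-2/u) du.
Step 2. Evaluate the standard form [assuming u > 0]: now -2*log(u).
Step 3. Substitute back u = y**2 + 3: now -2*log(y**2 + 3).
Answer: -2*log(y**2 + 3).


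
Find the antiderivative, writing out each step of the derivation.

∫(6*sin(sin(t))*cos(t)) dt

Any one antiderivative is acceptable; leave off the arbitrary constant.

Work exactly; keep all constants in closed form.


Step 1. Substitute u = sin(t), turning ∫(6*sin(sin(t))*cos(t)) dt into ∫(6*sin(u)) du: now ∫(6*sin(u)) du.
Step 2. Evaluate the standard form: now -6*cos(u).
Step 3. Substitute back u = sin(t): now -6*cos(sin(t)).
Answer: -6*cos(sin(t)).


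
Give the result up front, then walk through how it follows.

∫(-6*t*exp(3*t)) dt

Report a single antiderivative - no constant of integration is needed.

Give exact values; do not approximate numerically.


The answer is -2*t*exp(3*t) + 2*exp(3*t)/3.
Step 1. Integrate ∫(-6*t*exp(3*t)) dt by parts with u = t, dv = (-6*exp(3*t)) dt, so v = -2*exp(3*t): now -2*t*exp(3*t) + ∫(2*exp(3*t)) dt.
Step 2. Evaluate the standard form: now -2*t*exp(3*t) + 2*exp(3*t)/3.
Answer: -2*t*exp(3*t) + 2*exp(3*t)/3.


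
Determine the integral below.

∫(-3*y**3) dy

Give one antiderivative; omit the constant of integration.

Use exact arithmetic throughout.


Answer: -3*y**4/4.


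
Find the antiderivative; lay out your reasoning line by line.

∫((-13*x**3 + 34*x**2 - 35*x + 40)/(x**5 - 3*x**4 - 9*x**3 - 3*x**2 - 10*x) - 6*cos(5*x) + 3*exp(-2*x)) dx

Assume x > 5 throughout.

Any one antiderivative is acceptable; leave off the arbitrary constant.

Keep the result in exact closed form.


Step 1. Rewrite: now ∫((-13*x**3 + 34*x**2 - 35*x + 40)/(x**5 - 3*x**4 - 9*x**3 - 3*x**2 - 10*x)) dx + ∫(3*exp(-2*x)) dx + ∫(-6*cos(5*x)) dx.
Step 2. Decompose ∫((-13*x**3 + 34*x**2 - 35*x + 40)/(x**5 - 3*x**4 - 9*x**3 - 3*x**2 - 10*x)) dx by partial fractions, (-13*x**3 + 34*x**2 - 35*x + 40)/(x**5 - 3*x**4 - 9*x**3 - 3*x**2 - 10*x) = 2/(x**2 + 1) + 5/(x + 2) - 1/(x - 5) - 4/x: now ∫(-4/x) dx + ∫(-1/(x - 5)) dx + ∫(5/(x + 2)) dx + ∫(2/(x**2 + 1)) dx + ∫(3*exp(-2*x)) dx + ∫(-6*cos(5*x)) dx.
Step 3. Evaluate the standard form [assuming x > 0]: now -4*log(x) + ∫(-1/(x - 5)) dx + ∫(5/(x + 2)) dx + ∫(2/(x**2 + 1)) dx + ∫(3*exp(-2*x)) dx + ∫(-6*cos(5*x)) dx.
Step 4. Evaluate the standard form [assuming x > 5]: now -4*log(x) - log(x - 5) + ∫(5/(x + 2)) dx + ∫(2/(x**2 + 1)) dx + ∫(3*exp(-2*x)) dx + ∫(-6*cos(5*x)) dx.
Step 5. Evaluate the standard form [assuming x > -2]: now -4*log(x) - log(x - 5) + 5*log(x + 2) + ∫(2/(x**2 + 1)) dx + ∫(3*exp(-2*x)) dx + ∫(-6*cos(5*x)) dx.
Step 6. Evaluate the standard form: now -4*log(x) - log(x - 5) + 5*log(x + 2) + 2*atan(x) + ∫(3*exp(-2*x)) dx + ∫(-6*cos(5*x)) dx.
Step 7. Evaluate the standard form: now -4*log(x) - log(x - 5) + 5*log(x + 2) + 2*atan(x) + ∫(-6*cos(5*x)) dx - 3*exp(-2*x)/2.
Step 8. Evaluate the standard form: now -4*log(x) - log(x - 5) + 5*log(x + 2) - 6*sin(5*x)/5 + 2*atan(x) - 3*exp(-2*x)/2.
Answer: -4*log(x) - log(x - 5) + 5*log(x + 2) - 6*sin(5*x)/5 + 2*atan(x) - 3*exp(-2*x)/2.


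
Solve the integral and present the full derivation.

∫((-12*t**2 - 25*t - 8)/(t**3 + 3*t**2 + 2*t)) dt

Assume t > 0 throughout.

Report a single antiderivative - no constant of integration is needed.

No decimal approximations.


Step 1. Decompose ∫((-12*t**2 - 25*t - 8)/(t**3 + 3*t**2 + 2*t)) dt by partial fractions, (-12*t**2 - 25*t - 8)/(t**3 + 3*t**2 + 2*t) = -3/(t + 2) - 5/(t + 1) - 4/t: now ∫(-4/t) dt + ∫(-5/(t + 1)) dt + ∫(-3/(t + 2)) dt.
Step 2. Evaluate the standard form [assuming t > -2]: now -3*log(t + 2) + ∫(-4/t) dt + ∫(-5/(t + 1)) dt.
Step 3. Evaluate the standard form [assuming t > 0]: now -4*log(t) - 3*log(t + 2) + ∫(-5/(t + 1)) dt.
Step 4. Evaluate the standard form [assuming t > -1]: now -4*log(t) - 5*log(t + 1) - 3*log(t + 2).
Answer: -4*log(t) - 5*log(t + 1) - 3*log(t + 2).


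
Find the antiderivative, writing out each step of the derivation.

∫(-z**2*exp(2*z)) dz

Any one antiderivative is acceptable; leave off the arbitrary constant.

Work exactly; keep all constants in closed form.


Step 1. Integrate ∫(-z**2*exp(2*z)) dz by parts with u = z**2, dv = (-exp(2*z)) dz, so v = -exp(2*z)/2: now -z**2*exp(2*z)/2 + ∫(z*exp(2*z)) dz.
Step 2. Integrate ∫(z*exp(2*z)) dz by parts with u = z, dv = (exp(2*z)) dz, so v = exp(2*z)/2: now -z**2*exp(2*z)/2 + z*exp(2*z)/2 + ∫(-exp(2*z)/2) dz.
Step 3. Evaluate the standard form: now -z**2*exp(2*z)/2 + z*exp(2*z)/2 - exp(2*z)/4.
Answer: -z**2*exp(2*z)/2 + z*exp(2*z)/2 - exp(2*z)/4.


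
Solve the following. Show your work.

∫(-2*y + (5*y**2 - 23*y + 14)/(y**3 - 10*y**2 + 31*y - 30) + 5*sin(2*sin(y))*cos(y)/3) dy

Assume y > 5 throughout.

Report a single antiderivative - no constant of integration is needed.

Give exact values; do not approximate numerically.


Step 1. Rewrite: now ∫(-2*y) dy + ∫((5*y**2 - 23*y + 14)/(y**3 - 10*y**2 + 31*y - 30)) dy + ∫(5*sin(2*sin(y))*cos(y)/3) dy.
Step 2. Decompose ∫((5*y**2 - 23*y + 14)/(y**3 - 10*y**2 + 31*y - 30)) dy by partial fractions, (5*y**2 - 23*y + 14)/(y**3 - 10*y**2 + 31*y - 30) = -4/(y - 2) + 5/(y - 3) + 4/(y - 5): now ∫(-2*y) dy + ∫(5*sin(2*sin(y))*cos(y)/3) dy + ∫(4/(y - 5)) dy + ∫(5/(y - 3)) dy + ∫(-4/(y - 2)) dy.
Step 3. Evaluate the standard form [assuming y > 2]: now -4*log(y - 2) + ∫(-2*y) dy + ∫(5*sin(2*sin(y))*cos(y)/3) dy + ∫(4/(y - 5)) dy + ∫(5/(y - 3)) dy.
Step 4. Evaluate the standard form [assuming y > 3]: now 5*log(y - 3) - 4*log(y - 2) + ∫(-2*y) dy + ∫(5*sin(2*sin(y))*cos(y)/3) dy + ∫(4/(y - 5)) dy.
Step 5. Evaluate the standard form [assuming y > 5]: now 4*log(y - 5) + 5*log(y - 3) - 4*log(y - 2) + ∫(-2*y) dy + ∫(5*sin(2*sin(y))*cos(y)/3) dy.
Step 6. Evaluate the standard form: now -y**2 + 4*log(y - 5) + 5*log(y - 3) - 4*log(y - 2) + ∫(5*sin(2*sin(y))*cos(y)/3) dy.
Step 7. Substitute u = sin(y), turning ∫(5*sin(2*sin(y))*cos(y)/3) dy into ∫(5*sin(2*u)/3) du: now -y**2 + 4*log(y - 5) + 5*log(y - 3) - 4*log(y - 2) + ∫(5*sin(2*u)/3) du.
Step 8. Evaluate the standard form: now -y**2 + 4*log(y - 5) + 5*log(y - 3) - 4*log(y - 2) - 5*cos(2*u)/6.
Step 9. Substitute back u = sin(y): now -y**2 + 4*log(y - 5) + 5*log(y - 3) - 4*log(y - 2) - 5*cos(2*sin(y))/6.
Answer: -y**2 + 4*log(y - 5) + 5*log(y - 3) - 4*log(y - 2) - 5*cos(2*sin(y))/6.


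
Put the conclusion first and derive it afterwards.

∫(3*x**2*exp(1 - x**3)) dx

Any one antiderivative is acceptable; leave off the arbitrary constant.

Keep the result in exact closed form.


The answer is -exp(1 - x**3).
Step 1. Substitute u = x**3 - 1, turning ∫(3*x**2*exp(1 - x**3)) dx into ∫(exp(-u)) du: now ∫(exp(-u)) du.
Step 2. Evaluate the standard form: now -exp(-u).
Step 3. Substitute back u = x**3 - 1: now -exp(1 - x**3).
Answer: -exp(1 - x**3).


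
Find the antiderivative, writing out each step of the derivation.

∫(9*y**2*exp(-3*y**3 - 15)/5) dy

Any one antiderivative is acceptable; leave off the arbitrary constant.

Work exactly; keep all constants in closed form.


Step 1. Substitute u = y**3 + 5, turning ∫(9*y**2*exp(-3*y**3 - 15)/5) dy into ∫(3*exp(-3*u)/5) du: now ∫(3*exp(-3*u)/5) du.
Step 2. Evaluate the standard form: now -exp(-3*u)/5.
Step 3. Substitute back u = y**3 + 5: now -exp(-3*y**3 - 15)/5.
Answer: -exp(-3*y**3 - 15)/5.


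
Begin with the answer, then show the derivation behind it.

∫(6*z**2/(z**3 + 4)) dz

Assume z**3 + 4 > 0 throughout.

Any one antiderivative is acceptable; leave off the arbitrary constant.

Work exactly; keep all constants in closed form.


The answer is 2*log(z**3 + 4).
Step 1. Substitute u = z**3 + 4, turning ∫(6*z**2/(z**3 + 4)) dz into ∫(2/u) du: now ∫(2/u) du.
Step 2. Evaluate the standard form [assuming u > 0]: now 2*log(u).
Step 3. Substitute back u = z**3 + 4: now 2*log(z**3 + 4).
Answer: 2*log(z**3 + 4).


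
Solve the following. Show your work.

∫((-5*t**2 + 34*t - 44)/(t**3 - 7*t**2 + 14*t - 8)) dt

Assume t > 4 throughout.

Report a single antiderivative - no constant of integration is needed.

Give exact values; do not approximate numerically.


Step 1. Decompose ∫((-5*t**2 + 34*t - 44)/(t**3 - 7*t**2 + 14*t - 8)) dt by partial fractions, (-5*t**2 + 34*t - 44)/(t**3 - 7*t**2 + 14*t - 8) = -5/(t - 1) - 2/(t - 2) + 2/(t - 4): now ∫(2/(t - 4)) dt + ∫(-2/(t - 2)) dt + ∫(-5/(t - 1)) dt.
Step 2. Evaluate the standard form [assuming t > 4]: now 2*log(t - 4) + ∫(-2/(t - 2)) dt + ∫(-5/(t - 1)) dt.
Step 3. Evaluate the standard form [assuming t > 2]: now 2*log(t - 4) - 2*log(t - 2) + ∫(-5/(t - 1)) dt.
Step 4. Evaluate the standard form [assuming t > 1]: now 2*log(t - 4) - 2*log(t - 2) - 5*log(t - 1).
Answer: 2*log(t - 4) - 2*log(t - 2) - 5*log(t - 1).


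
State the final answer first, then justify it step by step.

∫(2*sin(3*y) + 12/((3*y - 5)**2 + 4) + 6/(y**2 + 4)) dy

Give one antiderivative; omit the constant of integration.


The answer is -2*cos(3*y)/3 + 3*atan(y/2) + 2*atan(3*y/2 - 5/2).
Step 1. Rewrite: now ∫(6/(y**2 + 4)) dy + ∫(12/((3*y - 5)**2 + 4)) dy + ∫(2*sin(3*y)) dy.
Step 2. Substitute u = 3*y - 5, turning ∫(12/((3*y - 5)**2 + 4)) dy into ∫(4/(u**2 + 4)) du: now ∫(4/(u**2 + 4)) du + ∫(6/(y**2 + 4)) dy + ∫(2*sin(3*y)) dy.
Step 3. Evaluate the standard form: now 2*atan(u/2) + ∫(6/(y**2 + 4)) dy + ∫(2*sin(3*y)) dy.
Step 4. Substitute back u = 3*y - 5: now 2*atan(3*y/2 - 5/2) + ∫(6/(y**2 + 4)) dy + ∫(2*sin(3*y)) dy.
Step 5. Evaluate the standard form: now 3*atan(y/2) + 2*atan(3*y/2 - 5/2) + ∫(2*sin(3*y)) dy.
Step 6. Evaluate the standard form: now -2*cos(3*y)/3 + 3*atan(y/2) + 2*atan(3*y/2 - 5/2).
Answer: -2*cos(3*y)/3 + 3*atan(y/2) + 2*atan(3*y/2 - 5/2).


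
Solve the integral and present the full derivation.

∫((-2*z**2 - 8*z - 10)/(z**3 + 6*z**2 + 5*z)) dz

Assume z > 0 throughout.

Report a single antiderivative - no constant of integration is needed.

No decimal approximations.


Step 1. Decompose ∫((-2*z**2 - 8*z - 10)/(z**3 + 6*z**2 + 5*z)) dz by partial fractions, (-2*z**2 - 8*z - 10)/(z**3 + 6*z**2 + 5*z) = -1/(z + 5) + 1/(z + 1) - 2/z: now ∫(-2/z) dz + ∫(1/(z + 1)) dz + ∫(-1/(z + 5)) dz.
Step 2. Evaluate the standard form [assuming z > -5]: now -log(z + 5) + ∫(-2/z) dz + ∫(1/(z + 1)) dz.
Step 3. Evaluate the standard form [assuming z > 0]: now -2*log(z) - log(z + 5) + ∫(1/(z + 1)) dz.
Step 4. Evaluate the standard form [assuming z > -1]: now -2*log(z) + log(z + 1) - log(z + 5).
Answer: -2*log(z) + log(z + 1) - log(z + 5).


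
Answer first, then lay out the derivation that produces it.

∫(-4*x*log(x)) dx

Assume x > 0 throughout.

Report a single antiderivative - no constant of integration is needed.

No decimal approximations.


The answer is -2*x**2*log(x) + x**2.
Step 1. Integrate ∫(-4*x*log(x)) dx by parts with u = log(x), dv = (-4*x) dx, so v = -2*x**2 [assuming x > 0]: now -2*x**2*log(x) + ∫(2*x) dx.
Step 2. Evaluate the standard form: now -2*x**2*log(x) + x**2.
Answer: -2*x**2*log(x) + x**2.


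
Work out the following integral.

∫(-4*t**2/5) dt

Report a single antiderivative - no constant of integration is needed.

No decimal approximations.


Answer: -4*t**3/15.


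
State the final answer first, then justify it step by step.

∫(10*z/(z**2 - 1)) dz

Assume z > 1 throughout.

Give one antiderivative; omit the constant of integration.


The answer is 5*log(z - 1) + 5*log(z + 1).
Step 1. Decompose ∫(10*z/(z**2 - 1)) dz by partial fractions, 10*z/(z**2 - 1) = 5/(z + 1) + 5/(z - 1): now ∫(5/(z - 1)) dz + ∫(5/(z + 1)) dz.
Step 2. Evaluate the standard form [assuming z > -1]: now 5*log(z + 1) + ∫(5/(z - 1)) dz.
Step 3. Evaluate the standard form [assuming z > 1]: now 5*log(z - 1) + 5*log(z + 1).
Answer: 5*log(z - 1) + 5*log(z + 1).


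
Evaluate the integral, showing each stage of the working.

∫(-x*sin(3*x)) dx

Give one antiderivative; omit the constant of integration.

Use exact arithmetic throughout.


Step 1. Integrate ∫(-x*sin(3*x)) dx by parts with u = x, dv = (-sin(3*x)) dx, so v = cos(3*x)/3: now x*cos(3*x)/3 + ∫(-cos(3*x)/3) dx.
Step 2. Evaluate the standard form: now x*cos(3*x)/3 - sin(3*x)/9.
Answer: x*cos(3*x)/3 - sin(3*x)/9.


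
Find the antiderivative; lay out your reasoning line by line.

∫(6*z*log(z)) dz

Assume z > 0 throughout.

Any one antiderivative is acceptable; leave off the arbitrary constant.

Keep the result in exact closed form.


Step 1. Integrate ∫(6*z*log(z)) dz by parts with u = log(z), dv = (6*z) dz, so v = 3*z**2 [assuming z > 0]: now 3*z**2*log(z) + ∫(-3*z) dz.
Step 2. Evaluate the standard form: now 3*z**2*log(z) - 3*z**2/2.
Answer: 3*z**2*log(z) - 3*z**2/2.


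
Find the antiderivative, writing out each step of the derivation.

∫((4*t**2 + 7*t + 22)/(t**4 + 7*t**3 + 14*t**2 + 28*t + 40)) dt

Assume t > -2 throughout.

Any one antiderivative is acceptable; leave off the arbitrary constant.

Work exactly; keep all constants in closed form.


Step 1. Decompose ∫((4*t**2 + 7*t + 22)/(t**4 + 7*t**3 + 14*t**2 + 28*t + 40)) dt by partial fractions, (4*t**2 + 7*t + 22)/(t**4 + 7*t**3 + 14*t**2 + 28*t + 40) = 1/(t**2 + 4) - 1/(t + 5) + 1/(t + 2): now ∫(1/(t + 2)) dt + ∫(-1/(t + 5)) dt + ∫(1/(t**2 + 4)) dt.
Step 2. Evaluate the standard form [assuming t > -5]: now -log(t + 5) + ∫(1/(t + 2)) dt + ∫(1/(t**2 + 4)) dt.
Step 3. Evaluate the standard form [assuming t > -2]: now log(t + 2) - log(t + 5) + ∫(1/(t**2 + 4)) dt.
Step 4. Evaluate the standard form: now log(t + 2) - log(t + 5) + atan(t/2)/2.
Answer: log(t + 2) - log(t + 5) + atan(t/2)/2.


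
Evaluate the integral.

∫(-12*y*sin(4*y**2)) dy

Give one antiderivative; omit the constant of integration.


Answer: 3*cos(4*y**2)/2.


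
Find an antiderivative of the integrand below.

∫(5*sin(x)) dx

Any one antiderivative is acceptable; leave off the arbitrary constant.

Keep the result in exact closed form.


Answer: -5*cos(x).


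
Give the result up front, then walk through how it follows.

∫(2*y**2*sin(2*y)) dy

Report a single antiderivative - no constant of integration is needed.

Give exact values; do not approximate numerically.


The answer is -y**2*cos(2*y) + y*sin(2*y) + cos(2*y)/2.
Step 1. Integrate ∫(2*y**2*sin(2*y)) dy by parts with u = y**2, dv = (2*sin(2*y)) dy, so v = -cos(2*y): now -y**2*cos(2*y) + ∫(2*y*cos(2*y)) dy.
Step 2. Integrate ∫(2*y*cos(2*y)) dy by parts with u = y, dv = (2*cos(2*y)) dy, so v = sin(2*y): now -y**2*cos(2*y) + y*sin(2*y) + ∫(-sin(2*y)) dy.
Step 3. Evaluate the standard form: now -y**2*cos(2*y) + y*sin(2*y) + cos(2*y)/2.
Answer: -y**2*cos(2*y) + y*sin(2*y) + cos(2*y)/2.


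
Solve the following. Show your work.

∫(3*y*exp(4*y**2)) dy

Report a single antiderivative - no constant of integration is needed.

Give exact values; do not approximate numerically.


Step 1. Substitute u = y**2, turning ∫(3*y*exp(4*y**2)) dy into ∫(3*exp(4*u)/2) du: now ∫(3*exp(4*u)/2) du.
Step 2. Evaluate the standard form: now 3*exp(4*u)/8.
Step 3. Substitute back u = y**2: now 3*exp(4*y**2)/8.
Answer: 3*exp(4*y**2)/8.


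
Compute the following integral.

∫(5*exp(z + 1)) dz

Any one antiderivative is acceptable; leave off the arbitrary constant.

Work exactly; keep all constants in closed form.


Answer: 5*exp(z + 1).


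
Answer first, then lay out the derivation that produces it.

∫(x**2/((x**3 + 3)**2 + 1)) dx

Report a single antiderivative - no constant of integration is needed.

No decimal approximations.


The answer is atan(x**3 + 3)/3.
Step 1. Substitute u = x**3 + 3, turning ∫(x**2/((x**3 + 3)**2 + 1)) dx into ∫(1/(3*(u**2 + 1))) du: now ∫(1/(3*(u**2 + 1))) du.
Step 2. Evaluate the standard form: now atan(u)/3.
Step 3. Substitute back u = x**3 + 3: now atan(x**3 + 3)/3.
Answer: atan(x**3 + 3)/3.


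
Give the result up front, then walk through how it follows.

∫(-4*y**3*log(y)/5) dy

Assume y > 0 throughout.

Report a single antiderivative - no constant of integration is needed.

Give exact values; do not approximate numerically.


The answer is -y**4*log(y)/5 + y**4/20.
Step 1. Integrate ∫(-4*y**3*log(y)/5) dy by parts with u = log(y), dv = (-4*y**3/5) dy, so v = -y**4/5 [assuming y > 0]: now -y**4*log(y)/5 + ∫(y**3/5) dy.
Step 2. Evaluate the standard form: now -y**4*log(y)/5 + y**4/20.
Answer: -y**4*log(y)/5 + y**4/20.


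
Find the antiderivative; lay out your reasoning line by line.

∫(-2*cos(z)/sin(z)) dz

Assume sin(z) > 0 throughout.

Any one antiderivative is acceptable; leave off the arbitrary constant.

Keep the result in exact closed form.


Step 1. Substitute u = sin(z), turning ∫(-2*cos(z)/sin(z)) dz into ∫(-2/u) du: now ∫(-2/u) du.
Step 2. Evaluate the standard form [assuming u > 0]: now -2*log(u).
Step 3. Substitute back u = sin(z): now -2*log(sin(z)).
Answer: -2*log(sin(z)).


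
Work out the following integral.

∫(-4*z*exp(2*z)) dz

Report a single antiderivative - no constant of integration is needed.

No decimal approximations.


Answer: -2*z*exp(2*z) + exp(2*z).


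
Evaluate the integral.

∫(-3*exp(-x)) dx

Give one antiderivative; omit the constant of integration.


Answer: 3*exp(-x).


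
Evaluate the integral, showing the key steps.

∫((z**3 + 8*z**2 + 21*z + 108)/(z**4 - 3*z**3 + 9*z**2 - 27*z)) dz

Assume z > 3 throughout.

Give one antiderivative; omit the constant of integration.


Step 1. Decompose ∫((z**3 + 8*z**2 + 21*z + 108)/(z**4 - 3*z**3 + 9*z**2 - 27*z)) dz by partial fractions, (z**3 + 8*z**2 + 21*z + 108)/(z**4 - 3*z**3 + 9*z**2 - 27*z) = -4/(z**2 + 9) + 5/(z - 3) - 4/z: now ∫(-4/z) dz + ∫(5/(z - 3)) dz + ∫(-4/(z**2 + 9)) dz.
Step 2. Evaluate the standard form [assuming z > 3]: now 5*log(z - 3) + ∫(-4/z) dz + ∫(-4/(z**2 + 9)) dz.
Step 3. Evaluate the standard form [assuming z > 0]: now -4*log(z) + 5*log(z - 3) + ∫(-4/(z**2 + 9)) dz.
Step 4. Evaluate the standard form: now -4*log(z) + 5*log(z - 3) - 4*atan(z/3)/3.
Answer: -4*log(z) + 5*log(z - 3) - 4*atan(z/3)/3.


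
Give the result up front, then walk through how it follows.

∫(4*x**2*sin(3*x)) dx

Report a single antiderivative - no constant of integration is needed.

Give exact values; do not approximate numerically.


The answer is -4*x**2*cos(3*x)/3 + 8*x*sin(3*x)/9 + 8*cos(3*x)/27.
Step 1. Integrate ∫(4*x**2*sin(3*x)) dx by parts with u = x**2, dv = (4*sin(3*x)) dx, so v = -4*cos(3*x)/3: now -4*x**2*cos(3*x)/3 + ∫(8*x*cos(3*x)/3) dx.
Step 2. Integrate ∫(8*x*cos(3*x)/3) dx by parts with u = x, dv = (8*cos(3*x)/3) dx, so v = 8*sin(3*x)/9: now -4*x**2*cos(3*x)/3 + 8*x*sin(3*x)/9 + ∫(-8*sin(3*x)/9) dx.
Step 3. Evaluate the standard form: now -4*x**2*cos(3*x)/3 + 8*x*sin(3*x)/9 + 8*cos(3*x)/27.
Answer: -4*x**2*cos(3*x)/3 + 8*x*sin(3*x)/9 + 8*cos(3*x)/27.


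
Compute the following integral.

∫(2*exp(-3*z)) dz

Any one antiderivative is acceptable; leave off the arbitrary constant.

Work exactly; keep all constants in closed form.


Answer: -2*exp(-3*z)/3.


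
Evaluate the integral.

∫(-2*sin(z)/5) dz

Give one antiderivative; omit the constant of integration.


Answer: 2*cos(z)/5.


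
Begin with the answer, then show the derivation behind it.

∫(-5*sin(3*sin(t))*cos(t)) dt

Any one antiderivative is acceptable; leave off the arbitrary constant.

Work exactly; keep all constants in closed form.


The answer is 5*cos(3*sin(t))/3.
Step 1. Substitute u = sin(t), turning ∫(-5*sin(3*sin(t))*cos(t)) dt into ∫(-5*sin(3*u)) du: now ∫(-5*sin(3*u)) du.
Step 2. Evaluate the standard form: now 5*cos(3*u)/3.
Step 3. Substitute back u = sin(t): now 5*cos(3*sin(t))/3.
Answer: 5*cos(3*sin(t))/3.


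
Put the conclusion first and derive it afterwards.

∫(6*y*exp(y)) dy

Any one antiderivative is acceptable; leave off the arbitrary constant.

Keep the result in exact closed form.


The answer is 6*y*exp(y) - 6*exp(y).
Step 1. Integrate ∫(6*y*exp(y)) dy by parts with u = y, dv = (6*exp(y)) dy, so v = 6*exp(y): now 6*y*exp(y) + ∫(-6*exp(y)) dy.
Step 2. Evaluate the standard form: now 6*y*exp(y) - 6*exp(y).
Answer: 6*y*exp(y) - 6*exp(y).


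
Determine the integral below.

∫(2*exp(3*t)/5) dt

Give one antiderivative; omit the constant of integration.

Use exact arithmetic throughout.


Answer: 2*exp(3*t)/15.


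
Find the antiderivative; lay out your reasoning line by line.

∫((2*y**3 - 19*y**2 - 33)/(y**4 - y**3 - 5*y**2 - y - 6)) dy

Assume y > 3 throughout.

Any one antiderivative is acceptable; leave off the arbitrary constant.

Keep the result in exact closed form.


Step 1. Decompose ∫((2*y**3 - 19*y**2 - 33)/(y**4 - y**3 - 5*y**2 - y - 6)) dy by partial fractions, (2*y**3 - 19*y**2 - 33)/(y**4 - y**3 - 5*y**2 - y - 6) = 2/(y**2 + 1) + 5/(y + 2) - 3/(y - 3): now ∫(-3/(y - 3)) dy + ∫(5/(y + 2)) dy + ∫(2/(y**2 + 1)) dy.
Step 2. Evaluate the standard form [assuming y > -2]: now 5*log(y + 2) + ∫(-3/(y - 3)) dy + ∫(2/(y**2 + 1)) dy.
Step 3. Evaluate the standard form [assuming y > 3]: now -3*log(y - 3) + 5*log(y + 2) + ∫(2/(y**2 + 1)) dy.
Step 4. Evaluate the standard form: now -3*log(y - 3) + 5*log(y + 2) + 2*atan(y).
Answer: -3*log(y - 3) + 5*log(y + 2) + 2*atan(y).


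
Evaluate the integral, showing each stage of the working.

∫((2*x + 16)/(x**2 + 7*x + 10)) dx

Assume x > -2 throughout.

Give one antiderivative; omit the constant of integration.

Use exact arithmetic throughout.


Step 1. Decompose ∫((2*x + 16)/(x**2 + 7*x + 10)) dx by partial fractions, (2*x + 16)/(x**2 + 7*x + 10) = -2/(x + 5) + 4/(x + 2): now ∫(4/(x + 2)) dx + ∫(-2/(x + 5)) dx.
Step 2. Evaluate the standard form [assuming x > -5]: now -2*log(x + 5) + ∫(4/(x + 2)) dx.
Step 3. Evaluate the standard form [assuming x > -2]: now 4*log(x + 2) - 2*log(x + 5).
Answer: 4*log(x + 2) - 2*log(x + 5).


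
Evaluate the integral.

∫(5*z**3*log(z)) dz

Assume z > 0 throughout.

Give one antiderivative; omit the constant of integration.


Answer: 5*z**4*log(z)/4 - 5*z**4/16.


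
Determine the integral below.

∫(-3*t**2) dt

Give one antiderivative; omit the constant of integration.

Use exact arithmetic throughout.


Answer: -t**3.


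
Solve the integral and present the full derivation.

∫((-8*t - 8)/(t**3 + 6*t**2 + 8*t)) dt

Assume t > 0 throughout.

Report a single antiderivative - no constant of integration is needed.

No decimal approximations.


Step 1. Decompose ∫((-8*t - 8)/(t**3 + 6*t**2 + 8*t)) dt by partial fractions, (-8*t - 8)/(t**3 + 6*t**2 + 8*t) = 3/(t + 4) - 2/(t + 2) - 1/t: now ∫(-1/t) dt + ∫(-2/(t + 2)) dt + ∫(3/(t + 4)) dt.
Step 2. Evaluate the standard form [assuming t > -4]: now 3*log(t + 4) + ∫(-1/t) dt + ∫(-2/(t + 2)) dt.
Step 3. Evaluate the standard form [assuming t > -2]: now -2*log(t + 2) + 3*log(t + 4) + ∫(-1/t) dt.
Step 4. Evaluate the standard form [assuming t > 0]: now -log(t) - 2*log(t + 2) + 3*log(t + 4).
Answer: -log(t) - 2*log(t + 2) + 3*log(t + 4).


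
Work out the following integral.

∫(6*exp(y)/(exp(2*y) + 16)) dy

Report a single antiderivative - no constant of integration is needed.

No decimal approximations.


Answer: 3*atan(exp(y)/4)/2.


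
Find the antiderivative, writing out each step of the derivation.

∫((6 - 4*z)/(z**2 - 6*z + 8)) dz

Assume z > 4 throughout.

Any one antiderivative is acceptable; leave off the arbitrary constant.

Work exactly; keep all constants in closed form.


Step 1. Decompose ∫((6 - 4*z)/(z**2 - 6*z + 8)) dz by partial fractions, (6 - 4*z)/(z**2 - 6*z + 8) = 1/(z - 2) - 5/(z - 4): now ∫(-5/(z - 4)) dz + ∫(1/(z - 2)) dz.
Step 2. Evaluate the standard form [assuming z > 2]: now log(z - 2) + ∫(-5/(z - 4)) dz.
Step 3. Evaluate the standard form [assuming z > 4]: now -5*log(z - 4) + log(z - 2).
Answer: -5*log(z - 4) + log(z - 2).


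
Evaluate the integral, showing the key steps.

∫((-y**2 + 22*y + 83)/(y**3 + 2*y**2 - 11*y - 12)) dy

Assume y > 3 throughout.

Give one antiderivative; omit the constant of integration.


Step 1. Decompose ∫((-y**2 + 22*y + 83)/(y**3 + 2*y**2 - 11*y - 12)) dy by partial fractions, (-y**2 + 22*y + 83)/(y**3 + 2*y**2 - 11*y - 12) = -1/(y + 4) - 5/(y + 1) + 5/(y - 3): now ∫(5/(y - 3)) dy + ∫(-5/(y + 1)) dy + ∫(-1/(y + 4)) dy.
Step 2. Evaluate the standard form [assuming y > -1]: now -5*log(y + 1) + ∫(5/(y - 3)) dy + ∫(-1/(y + 4)) dy.
Step 3. Evaluate the standard form [assuming y > -4]: now -5*log(y + 1) - log(y + 4) + ∫(5/(y - 3)) dy.
Step 4. Evaluate the standard form [assuming y > 3]: now 5*log(y - 3) - 5*log(y + 1) - log(y + 4).
Answer: 5*log(y - 3) - 5*log(y + 1) - log(y + 4).


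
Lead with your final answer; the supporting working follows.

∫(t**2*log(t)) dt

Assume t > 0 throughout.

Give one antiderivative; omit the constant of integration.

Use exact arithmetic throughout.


The answer is t**3*log(t)/3 - t**3/9.
Step 1. Integrate ∫(t**2*log(t)) dt by parts with u = log(t), dv = (t**2) dt, so v = t**3/3 [assuming t > 0]: now t**3*log(t)/3 + ∫(-t**2/3) dt.
Step 2. Evaluate the standard form: now t**3*log(t)/3 - t**3/9.
Answer: t**3*log(t)/3 - t**3/9.


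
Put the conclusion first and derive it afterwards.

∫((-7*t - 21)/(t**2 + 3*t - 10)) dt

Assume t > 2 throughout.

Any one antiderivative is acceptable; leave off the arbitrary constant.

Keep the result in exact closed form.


The answer is -5*log(t - 2) - 2*log(t + 5).
Step 1. Decompose ∫((-7*t - 21)/(t**2 + 3*t - 10)) dt by partial fractions, (-7*t - 21)/(t**2 + 3*t - 10) = -2/(t + 5) - 5/(t - 2): now ∫(-5/(t - 2)) dt + ∫(-2/(t + 5)) dt.
Step 2. Evaluate the standard form [assuming t > 2]: now -5*log(t - 2) + ∫(-2/(t + 5)) dt.
Step 3. Evaluate the standard form [assuming t > -5]: now -5*log(t - 2) - 2*log(t + 5).
Answer: -5*log(t - 2) - 2*log(t + 5).


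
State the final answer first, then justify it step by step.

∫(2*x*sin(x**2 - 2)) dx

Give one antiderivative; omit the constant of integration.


The answer is -cos(x**2 - 2).
Step 1. Substitute u = x**2 - 2, turning ∫(2*x*sin(x**2 - 2)) dx into ∫(sin(u)) du: now ∫(sin(u)) du.
Step 2. Evaluate the standard form: now -cos(u).
Step 3. Substitute back u = x**2 - 2: now -cos(x**2 - 2).
Answer: -cos(x**2 - 2).


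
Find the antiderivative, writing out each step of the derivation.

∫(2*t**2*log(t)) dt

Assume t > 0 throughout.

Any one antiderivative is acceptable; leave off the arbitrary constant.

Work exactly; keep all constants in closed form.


Step 1. Integrate ∫(2*t**2*log(t)) dt by parts with u = log(t), dv = (2*t**2) dt, so v = 2*t**3/3 [assuming t > 0]: now 2*t**3*log(t)/3 + ∫(-2*t**2/3) dt.
Step 2. Evaluate the standard form: now 2*t**3*log(t)/3 - 2*t**3/9.
Answer: 2*t**3*log(t)/3 - 2*t**3/9.


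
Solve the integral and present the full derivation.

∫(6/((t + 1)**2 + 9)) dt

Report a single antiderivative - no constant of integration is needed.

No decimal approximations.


Step 1. Substitute u = t + 1, turning ∫(6/((t + 1)**2 + 9)) dt into ∫(6/(u**2 + 9)) du: now ∫(6/(u**2 + 9)) du.
Step 2. Evaluate the standard form: now 2*atan(u/3).
Step 3. Substitute back u = t + 1: now 2*atan(t/3 + 1/3).
Answer: 2*atan(t/3 + 1/3).


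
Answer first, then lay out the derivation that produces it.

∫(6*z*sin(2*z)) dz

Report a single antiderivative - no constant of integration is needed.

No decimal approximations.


The answer is -3*z*cos(2*z) + 3*sin(2*z)/2.
Step 1. Integrate ∫(6*z*sin(2*z)) dz by parts with u = z, dv = (6*sin(2*z)) dz, so v = -3*cos(2*z): now -3*z*cos(2*z) + ∫(3*cos(2*z)) dz.
Step 2. Evaluate the standard form: now -3*z*cos(2*z) + 3*sin(2*z)/2.
Answer: -3*z*cos(2*z) + 3*sin(2*z)/2.


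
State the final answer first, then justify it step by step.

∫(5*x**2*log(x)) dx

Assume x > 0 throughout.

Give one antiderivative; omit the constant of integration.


The answer is 5*x**3*log(x)/3 - 5*x**3/9.
Step 1. Integrate ∫(5*x**2*log(x)) dx by parts with u = log(x), dv = (5*x**2) dx, so v = 5*x**3/3 [assuming x > 0]: now 5*x**3*log(x)/3 + ∫(-5*x**2/3) dx.
Step 2. Evaluate the standard form: now 5*x**3*log(x)/3 - 5*x**3/9.
Answer: 5*x**3*log(x)/3 - 5*x**3/9.


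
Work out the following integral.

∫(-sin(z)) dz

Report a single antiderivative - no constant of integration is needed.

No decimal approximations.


Answer: cos(z).


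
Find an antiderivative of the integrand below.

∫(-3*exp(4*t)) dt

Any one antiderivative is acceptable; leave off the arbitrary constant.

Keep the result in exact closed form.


Answer: -3*exp(4*t)/4.


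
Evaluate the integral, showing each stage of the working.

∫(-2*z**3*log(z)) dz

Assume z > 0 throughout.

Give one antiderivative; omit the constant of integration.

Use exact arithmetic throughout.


Step 1. Integrate ∫(-2*z**3*log(z)) dz by parts with u = log(z), dv = (-2*z**3) dz, so v = -z**4/2 [assuming z > 0]: now -z**4*log(z)/2 + ∫(z**3/2) dz.
Step 2. Evaluate the standard form: now -z**4*log(z)/2 + z**4/8.
Answer: -z**4*log(z)/2 + z**4/8.


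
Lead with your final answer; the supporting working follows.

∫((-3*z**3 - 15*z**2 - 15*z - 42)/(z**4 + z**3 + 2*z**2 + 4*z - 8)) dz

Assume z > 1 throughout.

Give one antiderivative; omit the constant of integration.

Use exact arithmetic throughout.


The answer is -5*log(z - 1) + 2*log(z + 2) - 3*atan(z/2)/2.
Step 1. Decompose ∫((-3*z**3 - 15*z**2 - 15*z - 42)/(z**4 + z**3 + 2*z**2 + 4*z - 8)) dz by partial fractions, (-3*z**3 - 15*z**2 - 15*z - 42)/(z**4 + z**3 + 2*z**2 + 4*z - 8) = -3/(z**2 + 4) + 2/(z + 2) - 5/(z - 1): now ∫(-5/(z - 1)) dz + ∫(2/(z + 2)) dz + ∫(-3/(z**2 + 4)) dz.
Step 2. Evaluate the standard form [assuming z > 1]: now -5*log(z - 1) + ∫(2/(z + 2)) dz + ∫(-3/(z**2 + 4)) dz.
Step 3. Evaluate the standard form [assuming z > -2]: now -5*log(z - 1) + 2*log(z + 2) + ∫(-3/(z**2 + 4)) dz.
Step 4. Evaluate the standard form: now -5*log(z - 1) + 2*log(z + 2) - 3*atan(z/2)/2.
Answer: -5*log(z - 1) + 2*log(z + 2) - 3*atan(z/2)/2.


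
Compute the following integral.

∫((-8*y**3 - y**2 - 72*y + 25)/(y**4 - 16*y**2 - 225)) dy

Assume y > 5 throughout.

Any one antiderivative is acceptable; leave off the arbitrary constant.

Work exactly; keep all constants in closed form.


Answer: -4*log(y - 5) - 4*log(y + 5) - atan(y/3)/3.


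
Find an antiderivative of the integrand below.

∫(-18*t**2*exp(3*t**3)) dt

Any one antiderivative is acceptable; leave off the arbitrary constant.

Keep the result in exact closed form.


Answer: -2*exp(3*t**3).


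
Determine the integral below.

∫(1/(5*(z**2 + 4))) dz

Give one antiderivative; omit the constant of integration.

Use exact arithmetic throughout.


Answer: atan(z/2)/10.


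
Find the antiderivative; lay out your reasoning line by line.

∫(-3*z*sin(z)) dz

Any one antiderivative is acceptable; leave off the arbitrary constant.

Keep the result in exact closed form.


Step 1. Integrate ∫(-3*z*sin(z)) dz by parts with u = z, dv = (-3*sin(z)) dz, so v = 3*cos(z): now 3*z*cos(z) + ∫(-3*cos(z)) dz.
Step 2. Evaluate the standard form: now 3*z*cos(z) - 3*sin(z).
Answer: 3*z*cos(z) - 3*sin(z).


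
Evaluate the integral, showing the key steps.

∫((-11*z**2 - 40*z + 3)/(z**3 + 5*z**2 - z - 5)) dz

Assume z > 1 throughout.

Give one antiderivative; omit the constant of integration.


Step 1. Decompose ∫((-11*z**2 - 40*z + 3)/(z**3 + 5*z**2 - z - 5)) dz by partial fractions, (-11*z**2 - 40*z + 3)/(z**3 + 5*z**2 - z - 5) = -3/(z + 5) - 4/(z + 1) - 4/(z - 1): now ∫(-4/(z - 1)) dz + ∫(-4/(z + 1)) dz + ∫(-3/(z + 5)) dz.
Step 2. Evaluate the standard form [assuming z > 1]: now -4*log(z - 1) + ∫(-4/(z + 1)) dz + ∫(-3/(z + 5)) dz.
Step 3. Evaluate the standard form [assuming z > -1]: now -4*log(z - 1) - 4*log(z + 1) + ∫(-3/(z + 5)) dz.
Step 4. Evaluate the standard form [assuming z > -5]: now -4*log(z - 1) - 4*log(z + 1) - 3*log(z + 5).
Answer: -4*log(z - 1) - 4*log(z + 1) - 3*log(z + 5).


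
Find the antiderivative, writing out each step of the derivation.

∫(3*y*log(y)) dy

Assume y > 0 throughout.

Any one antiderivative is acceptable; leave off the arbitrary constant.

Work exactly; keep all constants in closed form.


Step 1. Integrate ∫(3*y*log(y)) dy by parts with u = log(y), dv = (3*y) dy, so v = 3*y**2/2 [assuming y > 0]: now 3*y**2*log(y)/2 + ∫(-3*y/2) dy.
Step 2. Evaluate the standard form: now 3*y**2*log(y)/2 - 3*y**2/4.
Answer: 3*y**2*log(y)/2 - 3*y**2/4.


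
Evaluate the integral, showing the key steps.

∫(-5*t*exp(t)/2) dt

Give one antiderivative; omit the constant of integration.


Step 1. Integrate ∫(-5*t*exp(t)/2) dt by parts with u = t, dv = (-5*exp(t)/2) dt, so v = -5*exp(t)/2: now -5*t*exp(t)/2 + ∫(5*exp(t)/2) dt.
Step 2. Evaluate the standard form: now -5*t*exp(t)/2 + 5*exp(t)/2.
Answer: -5*t*exp(t)/2 + 5*exp(t)/2.


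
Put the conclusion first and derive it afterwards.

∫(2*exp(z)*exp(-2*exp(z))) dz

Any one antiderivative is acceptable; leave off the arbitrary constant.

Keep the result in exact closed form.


The answer is -exp(-2*exp(z)).
Step 1. Substitute u = exp(z), turning ∫(2*exp(z)*exp(-2*exp(z))) dz into ∫(2*exp(-2*u)) du: now ∫(2*exp(-2*u)) du.
Step 2. Evaluate the standard form: now -exp(-2*u).
Step 3. Substitute back u = exp(z): now -exp(-2*exp(z)).
Answer: -exp(-2*exp(z)).


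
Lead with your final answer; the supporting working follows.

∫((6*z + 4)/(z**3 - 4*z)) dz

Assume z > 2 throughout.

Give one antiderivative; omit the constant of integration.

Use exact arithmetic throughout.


The answer is -log(z) + 2*log(z - 2) - log(z + 2).
Step 1. Decompose ∫((6*z + 4)/(z**3 - 4*z)) dz by partial fractions, (6*z + 4)/(z**3 - 4*z) = -1/(z + 2) + 2/(z - 2) - 1/z: now ∫(-1/z) dz + ∫(2/(z - 2)) dz + ∫(-1/(z + 2)) dz.
Step 2. Evaluate the standard form [assuming z > -2]: now -log(z + 2) + ∫(-1/z) dz + ∫(2/(z - 2)) dz.
Step 3. Evaluate the standard form [assuming z > 0]: now -log(z) - log(z + 2) + ∫(2/(z - 2)) dz.
Step 4. Evaluate the standard form [assuming z > 2]: now -log(z) + 2*log(z - 2) - log(z + 2).
Answer: -log(z) + 2*log(z - 2) - log(z + 2).


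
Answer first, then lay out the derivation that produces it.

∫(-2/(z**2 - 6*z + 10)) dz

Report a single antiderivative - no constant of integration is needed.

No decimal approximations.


The answer is -2*atan(z - 3).
Step 1. Substitute u = z - 3, turning ∫(-2/(z**2 - 6*z + 10)) dz into ∫(-2/(u**2 + 1)) du: now ∫(-2/(u**2 + 1)) du.
Step 2. Evaluate the standard form: now -2*atan(u).
Step 3. Substitute back u = z - 3: now -2*atan(z - 3).
Answer: -2*atan(z - 3).


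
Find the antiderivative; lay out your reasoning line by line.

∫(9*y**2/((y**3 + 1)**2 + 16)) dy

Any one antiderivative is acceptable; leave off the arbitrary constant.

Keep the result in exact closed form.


Step 1. Substitute u = y**3 + 1, turning ∫(9*y**2/((y**3 + 1)**2 + 16)) dy into ∫(3/(u**2 + 16)) du: now ∫(3/(u**2 + 16)) du.
Step 2. Evaluate the standard form: now 3*atan(u/4)/4.
Step 3. Substitute back u = y**3 + 1: now 3*atan(y**3/4 + 1/4)/4.
Answer: 3*atan(y**3/4 + 1/4)/4.


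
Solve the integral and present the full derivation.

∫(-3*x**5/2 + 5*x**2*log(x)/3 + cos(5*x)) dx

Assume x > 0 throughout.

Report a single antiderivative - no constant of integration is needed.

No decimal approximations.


Step 1. Rewrite: now ∫(-3*x**5/2) dx + ∫(5*x**2*log(x)/3) dx + ∫(cos(5*x)) dx.
Step 2. Integrate ∫(5*x**2*log(x)/3) dx by parts with u = log(x), dv = (5*x**2/3) dx, so v = 5*x**3/9 [assuming x > 0]: now 5*x**3*log(x)/9 + ∫(-5*x**2/9) dx + ∫(-3*x**5/2) dx + ∫(cos(5*x)) dx.
Step 3. Evaluate the standard form: now 5*x**3*log(x)/9 - 5*x**3/27 + ∫(-3*x**5/2) dx + ∫(cos(5*x)) dx.
Step 4. Evaluate the standard form: now -x**6/4 + 5*x**3*log(x)/9 - 5*x**3/27 + ∫(cos(5*x)) dx.
Step 5. Evaluate the standard form: now -x**6/4 + 5*x**3*log(x)/9 - 5*x**3/27 + sin(5*x)/5.
Answer: -x**6/4 + 5*x**3*log(x)/9 - 5*x**3/27 + sin(5*x)/5.


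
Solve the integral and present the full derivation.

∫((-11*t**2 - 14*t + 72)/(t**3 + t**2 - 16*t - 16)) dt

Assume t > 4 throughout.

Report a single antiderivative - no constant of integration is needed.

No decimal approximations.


Step 1. Decompose ∫((-11*t**2 - 14*t + 72)/(t**3 + t**2 - 16*t - 16)) dt by partial fractions, (-11*t**2 - 14*t + 72)/(t**3 + t**2 - 16*t - 16) = -2/(t + 4) - 5/(t + 1) - 4/(t - 4): now ∫(-4/(t - 4)) dt + ∫(-5/(t + 1)) dt + ∫(-2/(t + 4)) dt.
Step 2. Evaluate the standard form [assuming t > 4]: now -4*log(t - 4) + ∫(-5/(t + 1)) dt + ∫(-2/(t + 4)) dt.
Step 3. Evaluate the standard form [assuming t > -4]: now -4*log(t - 4) - 2*log(t + 4) + ∫(-5/(t + 1)) dt.
Step 4. Evaluate the standard form [assuming t > -1]: now -4*log(t - 4) - 5*log(t + 1) - 2*log(t + 4).
Answer: -4*log(t - 4) - 5*log(t + 1) - 2*log(t + 4).


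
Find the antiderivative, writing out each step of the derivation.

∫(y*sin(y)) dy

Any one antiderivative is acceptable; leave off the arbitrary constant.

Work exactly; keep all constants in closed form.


Step 1. Integrate ∫(y*sin(y)) dy by parts with u = y, dv = (sin(y)) dy, so v = -cos(y): now -y*cos(y) + ∫(cos(y)) dy.
Step 2. Evaluate the standard form: now -y*cos(y) + sin(y).
Answer: -y*cos(y) + sin(y).


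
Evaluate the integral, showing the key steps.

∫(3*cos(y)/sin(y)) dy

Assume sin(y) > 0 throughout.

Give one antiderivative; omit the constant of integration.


Step 1. Substitute u = sin(y), turning ∫(3*cos(y)/sin(y)) dy into ∫(3/u) du: now ∫(3/u) du.
Step 2. Evaluate the standard form [assuming u > 0]: now 3*log(u).
Step 3. Substitute back u = sin(y): now 3*log(sin(y)).
Answer: 3*log(sin(y)).


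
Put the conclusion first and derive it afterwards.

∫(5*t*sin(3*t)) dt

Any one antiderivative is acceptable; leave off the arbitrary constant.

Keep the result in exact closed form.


The answer is -5*t*cos(3*t)/3 + 5*sin(3*t)/9.
Step 1. Integrate ∫(5*t*sin(3*t)) dt by parts with u = t, dv = (5*sin(3*t)) dt, so v = -5*cos(3*t)/3: now -5*t*cos(3*t)/3 + ∫(5*cos(3*t)/3) dt.
Step 2. Evaluate the standard form: now -5*t*cos(3*t)/3 + 5*sin(3*t)/9.
Answer: -5*t*cos(3*t)/3 + 5*sin(3*t)/9.


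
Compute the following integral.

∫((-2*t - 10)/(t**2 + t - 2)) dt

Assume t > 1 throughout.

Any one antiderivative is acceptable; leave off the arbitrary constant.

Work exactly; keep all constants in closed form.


Answer: -4*log(t - 1) + 2*log(t + 2).


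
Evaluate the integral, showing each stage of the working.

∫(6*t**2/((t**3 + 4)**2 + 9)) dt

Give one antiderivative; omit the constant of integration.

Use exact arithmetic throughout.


Step 1. Substitute u = t**3 + 4, turning ∫(6*t**2/((t**3 + 4)**2 + 9)) dt into ∫(2/(u**2 + 9)) du: now ∫(2/(u**2 + 9)) du.
Step 2. Evaluate the standard form: now 2*atan(u/3)/3.
Step 3. Substitute back u = t**3 + 4: now 2*atan(t**3/3 + 4/3)/3.
Answer: 2*atan(t**3/3 + 4/3)/3.


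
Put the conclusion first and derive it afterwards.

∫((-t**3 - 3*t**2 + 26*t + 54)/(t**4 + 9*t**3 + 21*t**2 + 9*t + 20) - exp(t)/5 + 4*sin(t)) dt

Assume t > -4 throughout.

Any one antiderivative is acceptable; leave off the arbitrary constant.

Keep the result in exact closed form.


The answer is -exp(t)/5 - 2*log(t + 4) + log(t + 5) - 4*cos(t) + 3*atan(t).
Step 1. Rewrite: now ∫((-t**3 - 3*t**2 + 26*t + 54)/(t**4 + 9*t**3 + 21*t**2 + 9*t + 20)) dt + ∫(-exp(t)/5) dt + ∫(4*sin(t)) dt.
Step 2. Evaluate the standard form: now -exp(t)/5 + ∫((-t**3 - 3*t**2 + 26*t + 54)/(t**4 + 9*t**3 + 21*t**2 + 9*t + 20)) dt + ∫(4*sin(t)) dt.
Step 3. Evaluate the standard form: now -exp(t)/5 - 4*cos(t) + ∫((-t**3 - 3*t**2 + 26*t + 54)/(t**4 + 9*t**3 + 21*t**2 + 9*t + 20)) dt.
Step 4. Decompose ∫((-t**3 - 3*t**2 + 26*t + 54)/(t**4 + 9*t**3 + 21*t**2 + 9*t + 20)) dt by partial fractions, (-t**3 - 3*t**2 + 26*t + 54)/(t**4 + 9*t**3 + 21*t**2 + 9*t + 20) = 3/(t**2 + 1) + 1/(t + 5) - 2/(t + 4): now -exp(t)/5 - 4*cos(t) + ∫(-2/(t + 4)) dt + ∫(1/(t + 5)) dt + ∫(3/(t**2 + 1)) dt.
Step 5. Evaluate the standard form [assuming t > -5]: now -exp(t)/5 + log(t + 5) - 4*cos(t) + ∫(-2/(t + 4)) dt + ∫(3/(t**2 + 1)) dt.
Step 6. Evaluate the standard form [assuming t > -4]: now -exp(t)/5 - 2*log(t + 4) + log(t + 5) - 4*cos(t) + ∫(3/(t**2 + 1)) dt.
Step 7. Evaluate the standard form: now -exp(t)/5 - 2*log(t + 4) + log(t + 5) - 4*cos(t) + 3*atan(t).
Answer: -exp(t)/5 - 2*log(t + 4) + log(t + 5) - 4*cos(t) + 3*atan(t).
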